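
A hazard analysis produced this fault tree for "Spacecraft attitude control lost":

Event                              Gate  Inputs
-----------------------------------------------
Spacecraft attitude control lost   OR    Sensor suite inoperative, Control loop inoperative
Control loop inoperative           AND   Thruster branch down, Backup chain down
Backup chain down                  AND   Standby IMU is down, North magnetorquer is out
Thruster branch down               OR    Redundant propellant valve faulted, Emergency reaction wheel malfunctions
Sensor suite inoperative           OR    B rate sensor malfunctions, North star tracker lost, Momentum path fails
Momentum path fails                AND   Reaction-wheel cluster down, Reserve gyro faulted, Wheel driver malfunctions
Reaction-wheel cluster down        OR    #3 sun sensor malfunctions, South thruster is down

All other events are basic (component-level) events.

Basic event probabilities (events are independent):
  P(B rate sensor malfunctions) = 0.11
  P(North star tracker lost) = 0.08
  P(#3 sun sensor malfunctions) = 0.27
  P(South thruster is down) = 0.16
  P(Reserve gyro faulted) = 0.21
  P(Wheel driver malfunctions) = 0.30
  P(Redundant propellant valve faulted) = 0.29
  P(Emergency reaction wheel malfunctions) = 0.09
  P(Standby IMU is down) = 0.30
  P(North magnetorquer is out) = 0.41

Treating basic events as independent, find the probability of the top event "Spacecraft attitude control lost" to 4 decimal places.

0.2359

P(Reaction-wheel cluster down) [OR] = 1 − (1−0.27) × (1−0.16) = 0.386800
P(Momentum path fails) [AND] = 0.386800 × 0.21 × 0.30 = 0.024368
P(Sensor suite inoperative) [OR] = 1 − (1−0.11) × (1−0.08) × (1−0.024368) = 0.201153
P(Thruster branch down) [OR] = 1 − (1−0.29) × (1−0.09) = 0.353900
P(Backup chain down) [AND] = 0.30 × 0.41 = 0.123000
P(Control loop inoperative) [AND] = 0.353900 × 0.123000 = 0.043530
P(Spacecraft attitude control lost) [OR] = 1 − (1−0.201153) × (1−0.043530) = 0.235927
Rounded to 4 decimal places: P(Spacecraft attitude control lost) ≈ 0.2359.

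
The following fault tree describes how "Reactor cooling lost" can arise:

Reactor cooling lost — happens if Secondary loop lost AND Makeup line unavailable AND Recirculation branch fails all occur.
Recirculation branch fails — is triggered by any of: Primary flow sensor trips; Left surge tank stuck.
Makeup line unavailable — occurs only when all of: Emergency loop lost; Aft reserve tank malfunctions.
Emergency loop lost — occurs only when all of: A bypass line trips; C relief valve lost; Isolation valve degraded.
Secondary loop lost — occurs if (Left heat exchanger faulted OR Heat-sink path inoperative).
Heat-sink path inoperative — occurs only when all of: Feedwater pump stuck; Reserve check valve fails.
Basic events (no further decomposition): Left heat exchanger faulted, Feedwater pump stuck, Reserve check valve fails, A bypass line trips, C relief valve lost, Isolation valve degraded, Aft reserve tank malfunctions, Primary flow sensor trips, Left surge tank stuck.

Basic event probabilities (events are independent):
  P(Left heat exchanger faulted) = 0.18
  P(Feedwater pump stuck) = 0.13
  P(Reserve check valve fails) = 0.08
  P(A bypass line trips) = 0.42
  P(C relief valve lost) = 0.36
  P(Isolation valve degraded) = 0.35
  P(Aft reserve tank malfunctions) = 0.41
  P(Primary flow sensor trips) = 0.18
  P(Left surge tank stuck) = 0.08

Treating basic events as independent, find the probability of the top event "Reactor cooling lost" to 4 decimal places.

0.0010

P(Heat-sink path inoperative) [AND] = 0.13 × 0.08 = 0.010400
P(Secondary loop lost) [OR] = 1 − (1−0.18) × (1−0.010400) = 0.188528
P(Emergency loop lost) [AND] = 0.42 × 0.36 × 0.35 = 0.052920
P(Makeup line unavailable) [AND] = 0.052920 × 0.41 = 0.021697
P(Recirculation branch fails) [OR] = 1 − (1−0.18) × (1−0.08) = 0.245600
P(Reactor cooling lost) [AND] = 0.188528 × 0.021697 × 0.245600 = 0.001005
Rounded to 4 decimal places: P(Reactor cooling lost) ≈ 0.0010.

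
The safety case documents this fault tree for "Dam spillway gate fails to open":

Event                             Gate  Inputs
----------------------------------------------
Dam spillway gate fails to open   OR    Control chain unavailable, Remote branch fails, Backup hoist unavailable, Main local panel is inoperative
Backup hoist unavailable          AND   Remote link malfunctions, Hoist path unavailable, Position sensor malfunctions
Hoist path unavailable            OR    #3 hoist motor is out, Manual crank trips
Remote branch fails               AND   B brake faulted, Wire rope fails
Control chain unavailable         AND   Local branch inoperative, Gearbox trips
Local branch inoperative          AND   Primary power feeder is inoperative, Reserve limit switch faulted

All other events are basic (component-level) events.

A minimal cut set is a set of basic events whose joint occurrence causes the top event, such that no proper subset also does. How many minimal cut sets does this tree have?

Local branch inoperative [AND]: one cut set from each child combined → 1 × 1 = 1 cut set(s).
Control chain unavailable [AND]: one cut set from each child combined → 1 × 1 = 1 cut set(s).
Remote branch fails [AND]: one cut set from each child combined → 1 × 1 = 1 cut set(s).
Hoist path unavailable [OR]: union of children's cut sets → 2 cut set(s).
Backup hoist unavailable [AND]: one cut set from each child combined → 1 × 2 × 1 = 2 cut set(s).
Dam spillway gate fails to open [OR]: union of children's cut sets → 5 cut set(s).
Minimal cut sets: {Gearbox trips, Primary power feeder is inoperative, Reserve limit switch faulted}; {B brake faulted, Wire rope fails}; {#3 hoist motor is out, Position sensor malfunctions, Remote link malfunctions}; {Manual crank trips, Position sensor malfunctions, Remote link malfunctions}; {Main local panel is inoperative}.

5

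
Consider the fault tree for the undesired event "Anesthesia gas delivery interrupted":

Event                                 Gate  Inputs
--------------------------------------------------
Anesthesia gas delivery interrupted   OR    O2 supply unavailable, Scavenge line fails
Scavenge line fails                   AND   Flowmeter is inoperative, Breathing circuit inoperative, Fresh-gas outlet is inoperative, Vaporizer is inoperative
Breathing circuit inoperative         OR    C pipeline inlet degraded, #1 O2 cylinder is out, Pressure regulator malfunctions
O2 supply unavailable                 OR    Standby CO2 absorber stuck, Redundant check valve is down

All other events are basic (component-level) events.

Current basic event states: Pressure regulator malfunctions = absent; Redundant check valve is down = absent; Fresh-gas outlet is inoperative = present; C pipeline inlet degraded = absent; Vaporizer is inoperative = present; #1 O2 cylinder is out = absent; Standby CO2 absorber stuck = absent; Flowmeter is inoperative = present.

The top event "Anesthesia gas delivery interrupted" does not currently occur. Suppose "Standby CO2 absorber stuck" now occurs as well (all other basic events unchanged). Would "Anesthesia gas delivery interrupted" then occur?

Counterfactual: set "Standby CO2 absorber stuck" to occurred.
O2 supply unavailable [OR]: Standby CO2 absorber stuck=occurs, Redundant check valve is down=not → at least one input occurs → occurs.
Breathing circuit inoperative [OR]: C pipeline inlet degraded=not, #1 O2 cylinder is out=not, Pressure regulator malfunctions=not → no input occurs → does not occur.
Scavenge line fails [AND]: Flowmeter is inoperative=occurs, Breathing circuit inoperative=not, Fresh-gas outlet is inoperative=occurs, Vaporizer is inoperative=occurs → not all inputs occur → does not occur.
Anesthesia gas delivery interrupted [OR]: O2 supply unavailable=occurs, Scavenge line fails=not → at least one input occurs → occurs.

Yes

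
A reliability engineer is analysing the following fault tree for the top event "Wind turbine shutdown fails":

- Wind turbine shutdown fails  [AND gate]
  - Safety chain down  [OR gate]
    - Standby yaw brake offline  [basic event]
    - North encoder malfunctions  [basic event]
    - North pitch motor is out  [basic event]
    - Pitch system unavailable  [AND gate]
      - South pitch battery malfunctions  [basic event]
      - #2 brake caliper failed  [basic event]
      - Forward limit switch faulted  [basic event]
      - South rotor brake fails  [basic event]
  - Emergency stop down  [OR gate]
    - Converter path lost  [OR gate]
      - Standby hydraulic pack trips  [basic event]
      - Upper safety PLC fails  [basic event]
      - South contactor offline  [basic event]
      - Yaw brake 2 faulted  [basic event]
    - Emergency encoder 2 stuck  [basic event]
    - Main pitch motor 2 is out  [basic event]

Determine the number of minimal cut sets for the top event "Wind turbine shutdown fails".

Pitch system unavailable [AND]: one cut set from each child combined → 1 × 1 × 1 × 1 = 1 cut set(s).
Safety chain down [OR]: union of children's cut sets → 4 cut set(s).
Converter path lost [OR]: union of children's cut sets → 4 cut set(s).
Emergency stop down [OR]: union of children's cut sets → 6 cut set(s).
Wind turbine shutdown fails [AND]: one cut set from each child combined → 4 × 6 = 24 cut set(s).

24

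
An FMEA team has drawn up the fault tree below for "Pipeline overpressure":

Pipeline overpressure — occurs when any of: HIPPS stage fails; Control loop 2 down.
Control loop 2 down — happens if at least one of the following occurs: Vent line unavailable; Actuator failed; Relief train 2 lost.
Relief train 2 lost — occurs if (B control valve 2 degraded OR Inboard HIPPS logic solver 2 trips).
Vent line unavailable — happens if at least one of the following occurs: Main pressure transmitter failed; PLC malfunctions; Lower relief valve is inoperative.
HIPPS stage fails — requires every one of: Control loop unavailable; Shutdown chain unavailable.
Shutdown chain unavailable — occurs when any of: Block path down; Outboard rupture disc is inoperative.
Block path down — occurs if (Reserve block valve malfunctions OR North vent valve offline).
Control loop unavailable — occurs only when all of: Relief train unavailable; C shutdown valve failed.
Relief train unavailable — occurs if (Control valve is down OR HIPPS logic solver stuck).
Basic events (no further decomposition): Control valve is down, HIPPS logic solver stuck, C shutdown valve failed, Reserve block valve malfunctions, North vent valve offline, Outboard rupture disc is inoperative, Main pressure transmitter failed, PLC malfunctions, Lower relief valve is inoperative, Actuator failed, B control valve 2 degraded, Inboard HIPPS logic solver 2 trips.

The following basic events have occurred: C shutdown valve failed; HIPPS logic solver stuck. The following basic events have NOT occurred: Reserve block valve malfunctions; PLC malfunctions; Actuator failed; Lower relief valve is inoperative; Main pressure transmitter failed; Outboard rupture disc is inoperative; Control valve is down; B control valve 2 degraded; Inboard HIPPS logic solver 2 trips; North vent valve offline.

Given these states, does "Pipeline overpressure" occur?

No

Relief train unavailable [OR]: Control valve is down=not, HIPPS logic solver stuck=occurs → at least one input occurs → occurs.
Control loop unavailable [AND]: Relief train unavailable=occurs, C shutdown valve failed=occurs → all inputs occur → occurs.
Block path down [OR]: Reserve block valve malfunctions=not, North vent valve offline=not → no input occurs → does not occur.
Shutdown chain unavailable [OR]: Block path down=not, Outboard rupture disc is inoperative=not → no input occurs → does not occur.
HIPPS stage fails [AND]: Control loop unavailable=occurs, Shutdown chain unavailable=not → not all inputs occur → does not occur.
Vent line unavailable [OR]: Main pressure transmitter failed=not, PLC malfunctions=not, Lower relief valve is inoperative=not → no input occurs → does not occur.
Relief train 2 lost [OR]: B control valve 2 degraded=not, Inboard HIPPS logic solver 2 trips=not → no input occurs → does not occur.
Control loop 2 down [OR]: Vent line unavailable=not, Actuator failed=not, Relief train 2 lost=not → no input occurs → does not occur.
Pipeline overpressure [OR]: HIPPS stage fails=not, Control loop 2 down=not → no input occurs → does not occur.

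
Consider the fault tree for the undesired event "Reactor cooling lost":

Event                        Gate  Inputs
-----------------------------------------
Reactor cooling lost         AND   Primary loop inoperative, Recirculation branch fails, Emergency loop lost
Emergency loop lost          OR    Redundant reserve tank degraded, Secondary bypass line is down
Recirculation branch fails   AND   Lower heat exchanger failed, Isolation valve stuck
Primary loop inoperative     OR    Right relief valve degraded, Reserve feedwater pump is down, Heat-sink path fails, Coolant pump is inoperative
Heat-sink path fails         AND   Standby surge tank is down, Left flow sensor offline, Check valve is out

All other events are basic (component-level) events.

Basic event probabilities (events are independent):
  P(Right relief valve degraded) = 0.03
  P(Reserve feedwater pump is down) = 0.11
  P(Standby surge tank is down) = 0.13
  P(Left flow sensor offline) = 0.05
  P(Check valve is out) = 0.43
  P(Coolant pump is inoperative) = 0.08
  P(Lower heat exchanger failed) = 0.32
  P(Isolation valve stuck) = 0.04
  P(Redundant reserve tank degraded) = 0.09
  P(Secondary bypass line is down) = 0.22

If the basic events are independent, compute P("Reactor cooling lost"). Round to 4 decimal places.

P(Heat-sink path fails) [AND] = 0.13 × 0.05 × 0.43 = 0.002795
P(Primary loop inoperative) [OR] = 1 − (1−0.03) × (1−0.11) × (1−0.002795) × (1−0.08) = 0.207984
P(Recirculation branch fails) [AND] = 0.32 × 0.04 = 0.012800
P(Emergency loop lost) [OR] = 1 − (1−0.09) × (1−0.22) = 0.290200
P(Reactor cooling lost) [AND] = 0.207984 × 0.012800 × 0.290200 = 0.000773
Rounded to 4 decimal places: P(Reactor cooling lost) ≈ 0.0008.

0.0008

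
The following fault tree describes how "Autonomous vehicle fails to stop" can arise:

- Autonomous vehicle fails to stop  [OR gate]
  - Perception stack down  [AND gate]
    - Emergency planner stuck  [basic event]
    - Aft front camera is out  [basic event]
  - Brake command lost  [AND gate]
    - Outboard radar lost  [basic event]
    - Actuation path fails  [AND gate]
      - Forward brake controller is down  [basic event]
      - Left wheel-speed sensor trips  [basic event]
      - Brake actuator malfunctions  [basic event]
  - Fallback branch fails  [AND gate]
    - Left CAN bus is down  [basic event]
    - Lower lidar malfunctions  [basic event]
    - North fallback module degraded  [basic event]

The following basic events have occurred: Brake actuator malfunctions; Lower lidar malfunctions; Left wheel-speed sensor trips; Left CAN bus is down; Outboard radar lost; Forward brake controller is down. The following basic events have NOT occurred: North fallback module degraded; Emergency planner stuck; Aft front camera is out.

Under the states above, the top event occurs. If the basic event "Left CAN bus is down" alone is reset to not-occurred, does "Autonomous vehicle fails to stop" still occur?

Counterfactual: set "Left CAN bus is down" to not occurred.
Perception stack down [AND]: Emergency planner stuck=not, Aft front camera is out=not → not all inputs occur → does not occur.
Actuation path fails [AND]: Forward brake controller is down=occurs, Left wheel-speed sensor trips=occurs, Brake actuator malfunctions=occurs → all inputs occur → occurs.
Brake command lost [AND]: Outboard radar lost=occurs, Actuation path fails=occurs → all inputs occur → occurs.
Fallback branch fails [AND]: Left CAN bus is down=not, Lower lidar malfunctions=occurs, North fallback module degraded=not → not all inputs occur → does not occur.
Autonomous vehicle fails to stop [OR]: Perception stack down=not, Brake command lost=occurs, Fallback branch fails=not → at least one input occurs → occurs.

Yes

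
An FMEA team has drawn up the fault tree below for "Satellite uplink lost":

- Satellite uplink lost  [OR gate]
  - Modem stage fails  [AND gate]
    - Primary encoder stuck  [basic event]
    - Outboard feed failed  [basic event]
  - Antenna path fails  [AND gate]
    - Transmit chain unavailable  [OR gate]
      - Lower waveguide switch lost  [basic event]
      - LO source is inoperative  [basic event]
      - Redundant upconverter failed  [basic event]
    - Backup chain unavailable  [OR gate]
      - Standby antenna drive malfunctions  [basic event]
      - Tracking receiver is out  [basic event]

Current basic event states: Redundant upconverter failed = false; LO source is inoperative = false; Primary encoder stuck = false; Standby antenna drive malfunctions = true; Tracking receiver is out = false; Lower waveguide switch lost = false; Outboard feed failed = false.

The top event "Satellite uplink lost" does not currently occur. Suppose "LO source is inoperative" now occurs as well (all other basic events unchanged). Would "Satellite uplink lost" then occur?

Yes

Counterfactual: set "LO source is inoperative" to occurred.
Modem stage fails [AND]: Primary encoder stuck=not, Outboard feed failed=not → not all inputs occur → does not occur.
Transmit chain unavailable [OR]: Lower waveguide switch lost=not, LO source is inoperative=occurs, Redundant upconverter failed=not → at least one input occurs → occurs.
Backup chain unavailable [OR]: Standby antenna drive malfunctions=occurs, Tracking receiver is out=not → at least one input occurs → occurs.
Antenna path fails [AND]: Transmit chain unavailable=occurs, Backup chain unavailable=occurs → all inputs occur → occurs.
Satellite uplink lost [OR]: Modem stage fails=not, Antenna path fails=occurs → at least one input occurs → occurs.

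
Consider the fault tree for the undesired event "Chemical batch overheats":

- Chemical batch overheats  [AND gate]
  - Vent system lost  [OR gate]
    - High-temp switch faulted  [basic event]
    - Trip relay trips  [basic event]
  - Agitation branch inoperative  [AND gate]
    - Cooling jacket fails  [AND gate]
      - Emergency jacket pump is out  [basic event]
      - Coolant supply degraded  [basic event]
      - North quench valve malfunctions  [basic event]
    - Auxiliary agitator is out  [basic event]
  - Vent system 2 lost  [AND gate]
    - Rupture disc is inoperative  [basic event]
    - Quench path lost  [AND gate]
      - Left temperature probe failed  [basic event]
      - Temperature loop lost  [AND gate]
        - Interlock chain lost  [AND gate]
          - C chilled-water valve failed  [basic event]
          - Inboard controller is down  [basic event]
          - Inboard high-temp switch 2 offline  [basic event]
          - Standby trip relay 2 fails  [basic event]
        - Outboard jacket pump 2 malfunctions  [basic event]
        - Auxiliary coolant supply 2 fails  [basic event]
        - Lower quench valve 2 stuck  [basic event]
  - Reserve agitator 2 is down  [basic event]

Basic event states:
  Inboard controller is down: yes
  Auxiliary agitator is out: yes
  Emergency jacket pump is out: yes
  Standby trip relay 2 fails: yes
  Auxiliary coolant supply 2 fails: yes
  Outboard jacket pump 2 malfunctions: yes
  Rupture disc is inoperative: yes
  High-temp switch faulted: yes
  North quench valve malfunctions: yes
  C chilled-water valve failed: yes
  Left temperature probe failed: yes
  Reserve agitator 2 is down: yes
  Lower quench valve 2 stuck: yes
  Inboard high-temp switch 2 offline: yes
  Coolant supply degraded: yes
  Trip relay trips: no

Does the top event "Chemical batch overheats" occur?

Vent system lost [OR]: High-temp switch faulted=occurs, Trip relay trips=not → at least one input occurs → occurs.
Cooling jacket fails [AND]: Emergency jacket pump is out=occurs, Coolant supply degraded=occurs, North quench valve malfunctions=occurs → all inputs occur → occurs.
Agitation branch inoperative [AND]: Cooling jacket fails=occurs, Auxiliary agitator is out=occurs → all inputs occur → occurs.
Interlock chain lost [AND]: C chilled-water valve failed=occurs, Inboard controller is down=occurs, Inboard high-temp switch 2 offline=occurs, Standby trip relay 2 fails=occurs → all inputs occur → occurs.
Temperature loop lost [AND]: Interlock chain lost=occurs, Outboard jacket pump 2 malfunctions=occurs, Auxiliary coolant supply 2 fails=occurs, Lower quench valve 2 stuck=occurs → all inputs occur → occurs.
Quench path lost [AND]: Left temperature probe failed=occurs, Temperature loop lost=occurs → all inputs occur → occurs.
Vent system 2 lost [AND]: Rupture disc is inoperative=occurs, Quench path lost=occurs → all inputs occur → occurs.
Chemical batch overheats [AND]: Vent system lost=occurs, Agitation branch inoperative=occurs, Vent system 2 lost=occurs, Reserve agitator 2 is down=occurs → all inputs occur → occurs.

Yes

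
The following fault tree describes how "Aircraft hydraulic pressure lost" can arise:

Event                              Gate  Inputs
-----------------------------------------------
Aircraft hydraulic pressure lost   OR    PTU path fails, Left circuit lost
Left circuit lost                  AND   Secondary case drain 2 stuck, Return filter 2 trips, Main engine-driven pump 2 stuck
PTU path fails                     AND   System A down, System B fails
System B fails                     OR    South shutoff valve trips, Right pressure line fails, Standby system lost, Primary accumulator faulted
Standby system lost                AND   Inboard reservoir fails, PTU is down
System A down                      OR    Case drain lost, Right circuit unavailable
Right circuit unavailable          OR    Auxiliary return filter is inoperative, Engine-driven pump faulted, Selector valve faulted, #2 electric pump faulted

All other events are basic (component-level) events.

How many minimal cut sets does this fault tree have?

21

Right circuit unavailable [OR]: union of children's cut sets → 4 cut set(s).
System A down [OR]: union of children's cut sets → 5 cut set(s).
Standby system lost [AND]: one cut set from each child combined → 1 × 1 = 1 cut set(s).
System B fails [OR]: union of children's cut sets → 4 cut set(s).
PTU path fails [AND]: one cut set from each child combined → 5 × 4 = 20 cut set(s).
Left circuit lost [AND]: one cut set from each child combined → 1 × 1 × 1 = 1 cut set(s).
Aircraft hydraulic pressure lost [OR]: union of children's cut sets → 21 cut set(s).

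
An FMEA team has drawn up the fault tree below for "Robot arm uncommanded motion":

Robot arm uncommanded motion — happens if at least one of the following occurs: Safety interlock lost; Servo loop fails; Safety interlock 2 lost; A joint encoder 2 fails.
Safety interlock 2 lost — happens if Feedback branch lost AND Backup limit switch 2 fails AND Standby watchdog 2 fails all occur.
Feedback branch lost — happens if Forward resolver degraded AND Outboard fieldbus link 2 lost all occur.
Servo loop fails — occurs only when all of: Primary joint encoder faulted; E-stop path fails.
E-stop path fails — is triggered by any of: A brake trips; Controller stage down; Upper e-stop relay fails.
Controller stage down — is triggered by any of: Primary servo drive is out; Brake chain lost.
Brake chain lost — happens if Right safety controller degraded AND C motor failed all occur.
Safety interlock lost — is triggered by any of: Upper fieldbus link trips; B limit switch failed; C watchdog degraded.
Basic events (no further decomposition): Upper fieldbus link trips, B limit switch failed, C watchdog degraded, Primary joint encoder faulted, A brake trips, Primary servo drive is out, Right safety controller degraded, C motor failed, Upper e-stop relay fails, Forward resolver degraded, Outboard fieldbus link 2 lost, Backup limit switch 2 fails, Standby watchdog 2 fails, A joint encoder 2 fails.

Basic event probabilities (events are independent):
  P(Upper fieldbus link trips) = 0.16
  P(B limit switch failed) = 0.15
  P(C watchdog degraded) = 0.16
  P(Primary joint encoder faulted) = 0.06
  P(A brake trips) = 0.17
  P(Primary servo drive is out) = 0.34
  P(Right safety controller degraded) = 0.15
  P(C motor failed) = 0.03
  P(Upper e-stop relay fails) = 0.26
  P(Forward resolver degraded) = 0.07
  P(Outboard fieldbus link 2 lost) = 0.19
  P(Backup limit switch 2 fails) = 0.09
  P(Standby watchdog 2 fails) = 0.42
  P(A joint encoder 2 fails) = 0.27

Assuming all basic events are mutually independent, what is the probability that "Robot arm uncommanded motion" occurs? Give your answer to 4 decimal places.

0.5781

P(Safety interlock lost) [OR] = 1 − (1−0.16) × (1−0.15) × (1−0.16) = 0.400240
P(Brake chain lost) [AND] = 0.15 × 0.03 = 0.004500
P(Controller stage down) [OR] = 1 − (1−0.34) × (1−0.004500) = 0.342970
P(E-stop path fails) [OR] = 1 − (1−0.17) × (1−0.342970) × (1−0.26) = 0.596452
P(Servo loop fails) [AND] = 0.06 × 0.596452 = 0.035787
P(Feedback branch lost) [AND] = 0.07 × 0.19 = 0.013300
P(Safety interlock 2 lost) [AND] = 0.013300 × 0.09 × 0.42 = 0.000503
P(Robot arm uncommanded motion) [OR] = 1 − (1−0.400240) × (1−0.035787) × (1−0.000503) × (1−0.27) = 0.578056
Rounded to 4 decimal places: P(Robot arm uncommanded motion) ≈ 0.5781.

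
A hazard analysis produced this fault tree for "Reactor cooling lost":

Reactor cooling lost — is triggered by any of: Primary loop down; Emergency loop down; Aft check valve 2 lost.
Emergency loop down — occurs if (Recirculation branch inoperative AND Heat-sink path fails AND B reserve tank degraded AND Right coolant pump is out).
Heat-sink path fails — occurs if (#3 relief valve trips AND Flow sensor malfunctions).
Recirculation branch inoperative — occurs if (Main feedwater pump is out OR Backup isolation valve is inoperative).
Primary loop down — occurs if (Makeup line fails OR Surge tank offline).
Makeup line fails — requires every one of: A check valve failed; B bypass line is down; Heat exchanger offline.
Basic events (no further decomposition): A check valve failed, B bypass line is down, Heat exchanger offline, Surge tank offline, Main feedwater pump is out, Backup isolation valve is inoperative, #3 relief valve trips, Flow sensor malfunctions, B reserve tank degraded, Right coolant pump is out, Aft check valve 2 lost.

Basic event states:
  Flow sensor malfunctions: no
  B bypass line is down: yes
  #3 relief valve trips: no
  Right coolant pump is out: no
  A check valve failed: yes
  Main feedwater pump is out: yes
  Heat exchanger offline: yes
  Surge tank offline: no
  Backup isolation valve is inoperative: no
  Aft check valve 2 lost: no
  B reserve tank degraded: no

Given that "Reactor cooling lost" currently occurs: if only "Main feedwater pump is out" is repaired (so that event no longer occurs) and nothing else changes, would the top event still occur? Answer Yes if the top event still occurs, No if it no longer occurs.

Yes

Counterfactual: set "Main feedwater pump is out" to not occurred.
Makeup line fails [AND]: A check valve failed=occurs, B bypass line is down=occurs, Heat exchanger offline=occurs → all inputs occur → occurs.
Primary loop down [OR]: Makeup line fails=occurs, Surge tank offline=not → at least one input occurs → occurs.
Recirculation branch inoperative [OR]: Main feedwater pump is out=not, Backup isolation valve is inoperative=not → no input occurs → does not occur.
Heat-sink path fails [AND]: #3 relief valve trips=not, Flow sensor malfunctions=not → not all inputs occur → does not occur.
Emergency loop down [AND]: Recirculation branch inoperative=not, Heat-sink path fails=not, B reserve tank degraded=not, Right coolant pump is out=not → not all inputs occur → does not occur.
Reactor cooling lost [OR]: Primary loop down=occurs, Emergency loop down=not, Aft check valve 2 lost=not → at least one input occurs → occurs.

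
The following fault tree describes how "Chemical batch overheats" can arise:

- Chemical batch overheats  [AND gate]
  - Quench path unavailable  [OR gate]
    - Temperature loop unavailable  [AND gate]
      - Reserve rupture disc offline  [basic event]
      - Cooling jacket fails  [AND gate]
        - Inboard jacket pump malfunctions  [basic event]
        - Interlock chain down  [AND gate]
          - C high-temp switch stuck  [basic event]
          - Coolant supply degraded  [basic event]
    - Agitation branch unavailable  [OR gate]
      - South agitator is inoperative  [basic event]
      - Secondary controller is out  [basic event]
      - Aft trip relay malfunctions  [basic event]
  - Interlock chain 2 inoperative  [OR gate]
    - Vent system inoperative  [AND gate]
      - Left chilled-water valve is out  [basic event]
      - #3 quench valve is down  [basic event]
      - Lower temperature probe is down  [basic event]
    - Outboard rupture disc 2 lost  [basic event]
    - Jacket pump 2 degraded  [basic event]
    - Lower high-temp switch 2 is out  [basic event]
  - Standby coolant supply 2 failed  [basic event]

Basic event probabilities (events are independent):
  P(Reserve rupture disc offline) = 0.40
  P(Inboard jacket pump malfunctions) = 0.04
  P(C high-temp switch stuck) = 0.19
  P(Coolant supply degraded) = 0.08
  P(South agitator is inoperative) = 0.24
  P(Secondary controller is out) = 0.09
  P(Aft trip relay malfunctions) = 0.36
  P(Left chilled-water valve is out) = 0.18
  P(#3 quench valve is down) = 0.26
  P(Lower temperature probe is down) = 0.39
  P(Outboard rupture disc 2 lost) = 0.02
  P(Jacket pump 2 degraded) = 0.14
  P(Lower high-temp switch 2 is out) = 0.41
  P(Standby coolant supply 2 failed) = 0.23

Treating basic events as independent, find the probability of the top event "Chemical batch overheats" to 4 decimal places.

P(Interlock chain down) [AND] = 0.19 × 0.08 = 0.015200
P(Cooling jacket fails) [AND] = 0.04 × 0.015200 = 0.000608
P(Temperature loop unavailable) [AND] = 0.40 × 0.000608 = 0.000243
P(Agitation branch unavailable) [OR] = 1 − (1−0.24) × (1−0.09) × (1−0.36) = 0.557376
P(Quench path unavailable) [OR] = 1 − (1−0.000243) × (1−0.557376) = 0.557484
P(Vent system inoperative) [AND] = 0.18 × 0.26 × 0.39 = 0.018252
P(Interlock chain 2 inoperative) [OR] = 1 − (1−0.018252) × (1−0.02) × (1−0.14) × (1−0.41) = 0.511824
P(Chemical batch overheats) [AND] = 0.557484 × 0.511824 × 0.23 = 0.065627
Rounded to 4 decimal places: P(Chemical batch overheats) ≈ 0.0656.

0.0656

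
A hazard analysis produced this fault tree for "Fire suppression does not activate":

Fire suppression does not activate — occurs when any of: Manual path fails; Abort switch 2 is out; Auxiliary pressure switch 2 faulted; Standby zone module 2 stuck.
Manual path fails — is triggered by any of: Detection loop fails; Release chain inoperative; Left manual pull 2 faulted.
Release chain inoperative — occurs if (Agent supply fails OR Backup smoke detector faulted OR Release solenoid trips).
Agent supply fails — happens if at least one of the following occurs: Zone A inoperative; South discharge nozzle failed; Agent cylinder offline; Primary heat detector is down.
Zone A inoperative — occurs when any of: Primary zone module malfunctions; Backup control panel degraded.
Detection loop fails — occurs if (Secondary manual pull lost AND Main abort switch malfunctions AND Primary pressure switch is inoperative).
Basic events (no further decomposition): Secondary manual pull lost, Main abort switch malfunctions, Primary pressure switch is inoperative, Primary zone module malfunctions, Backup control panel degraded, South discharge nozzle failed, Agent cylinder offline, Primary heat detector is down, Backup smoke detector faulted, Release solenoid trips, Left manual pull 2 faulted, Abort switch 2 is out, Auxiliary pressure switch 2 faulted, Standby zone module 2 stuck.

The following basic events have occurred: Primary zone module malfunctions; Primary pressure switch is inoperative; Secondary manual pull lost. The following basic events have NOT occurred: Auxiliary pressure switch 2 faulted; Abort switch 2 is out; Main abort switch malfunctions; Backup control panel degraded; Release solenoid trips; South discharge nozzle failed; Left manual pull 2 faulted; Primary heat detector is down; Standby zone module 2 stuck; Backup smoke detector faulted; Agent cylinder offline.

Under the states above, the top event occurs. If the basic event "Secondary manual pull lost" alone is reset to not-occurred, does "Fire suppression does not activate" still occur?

Counterfactual: set "Secondary manual pull lost" to not occurred.
Detection loop fails [AND]: Secondary manual pull lost=not, Main abort switch malfunctions=not, Primary pressure switch is inoperative=occurs → not all inputs occur → does not occur.
Zone A inoperative [OR]: Primary zone module malfunctions=occurs, Backup control panel degraded=not → at least one input occurs → occurs.
Agent supply fails [OR]: Zone A inoperative=occurs, South discharge nozzle failed=not, Agent cylinder offline=not, Primary heat detector is down=not → at least one input occurs → occurs.
Release chain inoperative [OR]: Agent supply fails=occurs, Backup smoke detector faulted=not, Release solenoid trips=not → at least one input occurs → occurs.
Manual path fails [OR]: Detection loop fails=not, Release chain inoperative=occurs, Left manual pull 2 faulted=not → at least one input occurs → occurs.
Fire suppression does not activate [OR]: Manual path fails=occurs, Abort switch 2 is out=not, Auxiliary pressure switch 2 faulted=not, Standby zone module 2 stuck=not → at least one input occurs → occurs.

Yes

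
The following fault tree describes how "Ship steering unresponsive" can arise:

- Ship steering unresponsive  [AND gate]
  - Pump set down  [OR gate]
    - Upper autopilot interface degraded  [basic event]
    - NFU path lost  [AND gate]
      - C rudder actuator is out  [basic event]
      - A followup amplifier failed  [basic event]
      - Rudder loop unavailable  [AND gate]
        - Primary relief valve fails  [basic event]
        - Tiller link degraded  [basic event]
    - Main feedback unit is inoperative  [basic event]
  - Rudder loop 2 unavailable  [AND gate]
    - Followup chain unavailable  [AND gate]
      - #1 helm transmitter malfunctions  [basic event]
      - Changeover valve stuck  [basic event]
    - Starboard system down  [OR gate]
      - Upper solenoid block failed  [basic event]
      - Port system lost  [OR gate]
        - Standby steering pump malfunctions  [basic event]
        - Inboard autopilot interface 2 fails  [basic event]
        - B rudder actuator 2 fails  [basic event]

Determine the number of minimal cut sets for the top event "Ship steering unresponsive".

12

Rudder loop unavailable [AND]: one cut set from each child combined → 1 × 1 = 1 cut set(s).
NFU path lost [AND]: one cut set from each child combined → 1 × 1 × 1 = 1 cut set(s).
Pump set down [OR]: union of children's cut sets → 3 cut set(s).
Followup chain unavailable [AND]: one cut set from each child combined → 1 × 1 = 1 cut set(s).
Port system lost [OR]: union of children's cut sets → 3 cut set(s).
Starboard system down [OR]: union of children's cut sets → 4 cut set(s).
Rudder loop 2 unavailable [AND]: one cut set from each child combined → 1 × 4 = 4 cut set(s).
Ship steering unresponsive [AND]: one cut set from each child combined → 3 × 4 = 12 cut set(s).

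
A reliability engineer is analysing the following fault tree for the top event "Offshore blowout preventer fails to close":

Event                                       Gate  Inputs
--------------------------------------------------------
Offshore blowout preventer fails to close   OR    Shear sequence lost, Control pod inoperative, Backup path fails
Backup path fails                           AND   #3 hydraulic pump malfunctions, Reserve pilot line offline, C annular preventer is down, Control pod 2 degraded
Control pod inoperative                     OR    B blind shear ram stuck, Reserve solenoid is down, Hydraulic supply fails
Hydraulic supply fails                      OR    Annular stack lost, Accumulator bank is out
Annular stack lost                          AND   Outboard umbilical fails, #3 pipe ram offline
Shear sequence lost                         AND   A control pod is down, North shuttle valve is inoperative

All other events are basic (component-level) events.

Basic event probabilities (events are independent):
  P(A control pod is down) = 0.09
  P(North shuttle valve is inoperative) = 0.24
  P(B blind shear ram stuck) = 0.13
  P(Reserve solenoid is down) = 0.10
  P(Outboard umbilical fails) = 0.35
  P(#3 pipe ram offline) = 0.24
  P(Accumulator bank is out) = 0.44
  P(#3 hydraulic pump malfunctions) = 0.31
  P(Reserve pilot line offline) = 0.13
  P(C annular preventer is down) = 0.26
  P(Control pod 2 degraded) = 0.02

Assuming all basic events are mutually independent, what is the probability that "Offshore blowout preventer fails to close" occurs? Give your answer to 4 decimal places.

P(Shear sequence lost) [AND] = 0.09 × 0.24 = 0.021600
P(Annular stack lost) [AND] = 0.35 × 0.24 = 0.084000
P(Hydraulic supply fails) [OR] = 1 − (1−0.084000) × (1−0.44) = 0.487040
P(Control pod inoperative) [OR] = 1 − (1−0.13) × (1−0.10) × (1−0.487040) = 0.598352
P(Backup path fails) [AND] = 0.31 × 0.13 × 0.26 × 0.02 = 0.000210
P(Offshore blowout preventer fails to close) [OR] = 1 − (1−0.021600) × (1−0.598352) × (1−0.000210) = 0.607110
Rounded to 4 decimal places: P(Offshore blowout preventer fails to close) ≈ 0.6071.

0.6071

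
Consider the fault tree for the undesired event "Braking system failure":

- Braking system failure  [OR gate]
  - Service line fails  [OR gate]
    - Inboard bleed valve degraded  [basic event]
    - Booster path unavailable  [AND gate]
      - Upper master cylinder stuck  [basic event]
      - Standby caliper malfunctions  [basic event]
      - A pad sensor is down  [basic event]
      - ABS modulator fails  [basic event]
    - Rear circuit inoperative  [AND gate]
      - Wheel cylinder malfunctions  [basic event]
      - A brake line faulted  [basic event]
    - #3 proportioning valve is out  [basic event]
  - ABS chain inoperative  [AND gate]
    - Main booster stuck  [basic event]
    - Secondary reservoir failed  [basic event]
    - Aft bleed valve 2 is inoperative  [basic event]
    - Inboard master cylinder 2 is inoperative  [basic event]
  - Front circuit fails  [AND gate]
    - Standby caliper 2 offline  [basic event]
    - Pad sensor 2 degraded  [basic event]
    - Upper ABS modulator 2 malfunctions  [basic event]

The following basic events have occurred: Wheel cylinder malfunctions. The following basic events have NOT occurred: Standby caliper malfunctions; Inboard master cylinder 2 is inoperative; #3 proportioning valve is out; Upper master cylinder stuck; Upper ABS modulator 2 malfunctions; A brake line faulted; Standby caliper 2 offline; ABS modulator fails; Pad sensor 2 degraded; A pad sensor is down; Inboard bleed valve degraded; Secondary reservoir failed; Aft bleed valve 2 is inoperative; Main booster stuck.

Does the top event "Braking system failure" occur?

No

Booster path unavailable [AND]: Upper master cylinder stuck=not, Standby caliper malfunctions=not, A pad sensor is down=not, ABS modulator fails=not → not all inputs occur → does not occur.
Rear circuit inoperative [AND]: Wheel cylinder malfunctions=occurs, A brake line faulted=not → not all inputs occur → does not occur.
Service line fails [OR]: Inboard bleed valve degraded=not, Booster path unavailable=not, Rear circuit inoperative=not, #3 proportioning valve is out=not → no input occurs → does not occur.
ABS chain inoperative [AND]: Main booster stuck=not, Secondary reservoir failed=not, Aft bleed valve 2 is inoperative=not, Inboard master cylinder 2 is inoperative=not → not all inputs occur → does not occur.
Front circuit fails [AND]: Standby caliper 2 offline=not, Pad sensor 2 degraded=not, Upper ABS modulator 2 malfunctions=not → not all inputs occur → does not occur.
Braking system failure [OR]: Service line fails=not, ABS chain inoperative=not, Front circuit fails=not → no input occurs → does not occur.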